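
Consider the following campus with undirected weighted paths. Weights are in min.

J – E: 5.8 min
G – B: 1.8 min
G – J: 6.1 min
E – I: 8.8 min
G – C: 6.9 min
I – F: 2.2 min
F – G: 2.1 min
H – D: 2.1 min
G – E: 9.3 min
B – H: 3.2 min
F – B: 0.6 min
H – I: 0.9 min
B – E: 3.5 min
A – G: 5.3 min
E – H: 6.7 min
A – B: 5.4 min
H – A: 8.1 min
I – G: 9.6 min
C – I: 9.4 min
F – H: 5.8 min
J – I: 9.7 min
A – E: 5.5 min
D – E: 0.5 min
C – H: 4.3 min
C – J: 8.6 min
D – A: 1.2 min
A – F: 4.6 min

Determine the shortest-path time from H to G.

Settle nodes by increasing distance from H:
H: 0
I: 0.9  (via H)
D: 2.1  (via H)
E: 2.6  (via D)
F: 3.1  (via I)
B: 3.2  (via H)
A: 3.3  (via D)
C: 4.3  (via H)
G: 5  (via B)
Shortest route: H–B–G = 5 min.

5 min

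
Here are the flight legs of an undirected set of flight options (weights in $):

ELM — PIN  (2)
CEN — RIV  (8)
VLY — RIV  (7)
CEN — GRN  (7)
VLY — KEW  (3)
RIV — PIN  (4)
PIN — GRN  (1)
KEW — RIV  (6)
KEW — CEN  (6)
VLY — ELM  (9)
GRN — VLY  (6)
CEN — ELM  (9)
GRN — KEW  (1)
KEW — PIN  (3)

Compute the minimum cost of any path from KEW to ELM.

$4

Candidate routes:
KEW → PIN → ELM: 3+2 = 5
KEW → GRN → PIN → ELM: 1+1+2 = 4
The minimum is $4 via KEW → GRN → PIN → ELM.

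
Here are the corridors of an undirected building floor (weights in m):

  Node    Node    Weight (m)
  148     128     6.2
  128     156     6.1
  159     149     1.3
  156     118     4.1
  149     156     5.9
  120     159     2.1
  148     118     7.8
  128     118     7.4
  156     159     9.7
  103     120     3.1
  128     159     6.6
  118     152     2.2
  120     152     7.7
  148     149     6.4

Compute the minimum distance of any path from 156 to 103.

12.4 m

Enumerating some paths:
156–149–159–120–103: 5.9+1.3+2.1+3.1 = 12.4
156–118–152–120–103: 4.1+2.2+7.7+3.1 = 17.1
156–159–120–103: 9.7+2.1+3.1 = 14.9
The minimum is 12.4 m via 156–149–159–120–103.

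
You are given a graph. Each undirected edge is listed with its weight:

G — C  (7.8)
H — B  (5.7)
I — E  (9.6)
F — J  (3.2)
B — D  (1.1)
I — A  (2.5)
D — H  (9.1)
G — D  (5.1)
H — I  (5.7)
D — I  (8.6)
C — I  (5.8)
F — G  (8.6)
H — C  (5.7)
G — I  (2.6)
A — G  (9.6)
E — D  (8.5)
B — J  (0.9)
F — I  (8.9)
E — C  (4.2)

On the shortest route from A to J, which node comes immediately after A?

Candidate routes:
A–I–D–B–J: 2.5+8.6+1.1+0.9 = 13.1
A–I–G–D–B–J: 2.5+2.6+5.1+1.1+0.9 = 12.2
The minimum is 12.2 via A–I–G–D–B–J.
So from A the first move is to I.

I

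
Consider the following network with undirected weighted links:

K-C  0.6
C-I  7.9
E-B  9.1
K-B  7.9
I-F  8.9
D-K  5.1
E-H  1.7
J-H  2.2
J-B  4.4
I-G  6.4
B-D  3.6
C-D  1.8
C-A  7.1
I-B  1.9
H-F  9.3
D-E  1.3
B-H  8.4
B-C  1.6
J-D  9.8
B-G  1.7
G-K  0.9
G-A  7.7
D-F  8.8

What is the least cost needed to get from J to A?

Candidate routes:
J → B → C → A: 4.4+1.6+7.1 = 13.1
J → B → G → A: 4.4+1.7+7.7 = 13.8
Cheapest is J → B → C → A at 13.1.

13.1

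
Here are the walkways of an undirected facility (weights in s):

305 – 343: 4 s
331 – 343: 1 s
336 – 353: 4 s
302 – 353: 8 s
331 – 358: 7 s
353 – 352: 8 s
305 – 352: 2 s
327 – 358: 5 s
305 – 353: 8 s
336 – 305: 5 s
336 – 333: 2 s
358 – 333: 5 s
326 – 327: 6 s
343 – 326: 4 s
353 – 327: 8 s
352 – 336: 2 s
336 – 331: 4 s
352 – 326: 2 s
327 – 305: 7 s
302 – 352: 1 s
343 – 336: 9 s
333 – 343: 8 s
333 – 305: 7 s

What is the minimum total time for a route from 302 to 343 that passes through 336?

Best 302 to 336: 302–352–336 costing 3
Best 336 to 343: 336–331–343 costing 5
Total via 336: 3 + 5 = 8 s.

8 s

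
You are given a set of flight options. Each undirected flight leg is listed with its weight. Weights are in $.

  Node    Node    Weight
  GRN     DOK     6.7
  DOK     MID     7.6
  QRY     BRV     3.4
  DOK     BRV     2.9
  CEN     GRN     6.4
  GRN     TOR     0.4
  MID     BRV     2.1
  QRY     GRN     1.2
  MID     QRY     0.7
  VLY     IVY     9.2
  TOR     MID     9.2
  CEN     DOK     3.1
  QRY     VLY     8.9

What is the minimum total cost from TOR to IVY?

Compare a few routes:
TOR → GRN → DOK → BRV → MID → QRY → VLY → IVY: 0.4+6.7+2.9+2.1+0.7+8.9+9.2 = 30.9
TOR → GRN → QRY → VLY → IVY: 0.4+1.2+8.9+9.2 = 19.7
TOR → MID → QRY → VLY → IVY: 9.2+0.7+8.9+9.2 = 28
Cheapest is TOR → GRN → QRY → VLY → IVY at $19.7.

$19.7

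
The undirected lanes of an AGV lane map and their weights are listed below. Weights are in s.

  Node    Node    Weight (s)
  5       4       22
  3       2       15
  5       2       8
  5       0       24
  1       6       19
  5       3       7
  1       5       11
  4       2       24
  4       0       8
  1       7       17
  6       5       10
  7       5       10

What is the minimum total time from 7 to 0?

34 s

Compare a few routes:
7–5–4–0: 10+22+8 = 40
7–5–0: 10+24 = 34
Cheapest is 7–5–0 at 34 s.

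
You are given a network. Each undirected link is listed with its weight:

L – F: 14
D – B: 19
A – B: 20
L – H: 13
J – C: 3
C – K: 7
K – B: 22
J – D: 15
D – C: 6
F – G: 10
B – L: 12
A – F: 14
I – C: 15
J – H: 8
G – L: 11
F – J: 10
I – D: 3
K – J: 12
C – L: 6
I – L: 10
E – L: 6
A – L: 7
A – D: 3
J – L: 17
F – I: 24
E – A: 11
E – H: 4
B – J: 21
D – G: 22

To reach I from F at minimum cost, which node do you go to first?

Candidate routes:
F - A - D - I: 14+3+3 = 20
F - I: 24 = 24
F - L - I: 14+10 = 24
F - J - C - D - I: 10+3+6+3 = 22
Cheapest is F - A - D - I at 20.
So from F the first move is to A.

A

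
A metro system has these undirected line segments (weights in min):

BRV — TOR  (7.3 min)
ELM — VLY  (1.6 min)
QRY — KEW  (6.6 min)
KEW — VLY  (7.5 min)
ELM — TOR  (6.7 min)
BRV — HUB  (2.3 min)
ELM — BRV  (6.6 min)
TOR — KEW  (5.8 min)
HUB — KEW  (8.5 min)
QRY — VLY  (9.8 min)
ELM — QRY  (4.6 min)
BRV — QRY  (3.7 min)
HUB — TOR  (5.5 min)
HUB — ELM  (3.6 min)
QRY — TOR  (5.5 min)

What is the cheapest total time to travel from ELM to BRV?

Settle nodes by increasing distance from ELM:
ELM: 0
VLY: 1.6  (via ELM)
HUB: 3.6  (via ELM)
QRY: 4.6  (via ELM)
BRV: 5.9  (via HUB)
Shortest route: ELM–HUB–BRV = 5.9 min.

5.9 min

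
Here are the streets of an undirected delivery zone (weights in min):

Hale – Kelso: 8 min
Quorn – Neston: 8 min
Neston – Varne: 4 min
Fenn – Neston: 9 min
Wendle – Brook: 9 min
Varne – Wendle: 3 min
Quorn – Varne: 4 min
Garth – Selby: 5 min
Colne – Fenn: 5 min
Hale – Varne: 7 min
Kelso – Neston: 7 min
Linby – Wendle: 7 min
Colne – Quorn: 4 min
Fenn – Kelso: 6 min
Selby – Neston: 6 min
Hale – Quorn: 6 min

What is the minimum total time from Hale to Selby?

17 min

Running Dijkstra from Hale:
Hale: 0
Quorn: 6  (via Hale)
Varne: 7  (via Hale)
Kelso: 8  (via Hale)
Colne: 10  (via Quorn)
Wendle: 10  (via Varne)
Neston: 11  (via Varne)
Fenn: 14  (via Kelso)
Selby: 17  (via Neston)
Shortest route: Hale–Varne–Neston–Selby = 17 min.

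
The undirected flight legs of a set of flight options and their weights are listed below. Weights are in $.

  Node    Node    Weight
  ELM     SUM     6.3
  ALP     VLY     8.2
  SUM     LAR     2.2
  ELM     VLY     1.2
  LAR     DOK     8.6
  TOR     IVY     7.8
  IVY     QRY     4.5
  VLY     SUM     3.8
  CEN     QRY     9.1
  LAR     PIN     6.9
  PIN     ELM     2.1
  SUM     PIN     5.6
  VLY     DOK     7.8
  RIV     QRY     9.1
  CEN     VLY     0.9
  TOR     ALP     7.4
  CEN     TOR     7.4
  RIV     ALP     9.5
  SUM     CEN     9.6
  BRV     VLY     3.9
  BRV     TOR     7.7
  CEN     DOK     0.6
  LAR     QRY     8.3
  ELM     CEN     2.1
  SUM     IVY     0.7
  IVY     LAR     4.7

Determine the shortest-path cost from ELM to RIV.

Shortest distances from ELM:
ELM: 0
VLY: 1.2  (via ELM)
CEN: 2.1  (via ELM)
PIN: 2.1  (via ELM)
DOK: 2.7  (via CEN)
SUM: 5  (via VLY)
BRV: 5.1  (via VLY)
IVY: 5.7  (via SUM)
LAR: 7.2  (via SUM)
ALP: 9.4  (via VLY)
TOR: 9.5  (via CEN)
QRY: 10.2  (via IVY)
RIV: 18.9  (via ALP)
Shortest route: ELM → VLY → ALP → RIV = $18.9.

$18.9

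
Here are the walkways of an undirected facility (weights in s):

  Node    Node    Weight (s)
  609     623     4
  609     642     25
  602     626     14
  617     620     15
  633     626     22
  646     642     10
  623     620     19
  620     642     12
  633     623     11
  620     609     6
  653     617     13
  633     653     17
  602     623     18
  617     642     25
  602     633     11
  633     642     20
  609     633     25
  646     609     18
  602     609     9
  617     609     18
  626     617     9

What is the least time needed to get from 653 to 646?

Candidate routes:
653 - 633 - 642 - 646: 17+20+10 = 47
653 - 617 - 642 - 646: 13+25+10 = 48
The minimum is 47 s via 653 - 633 - 642 - 646.

47 s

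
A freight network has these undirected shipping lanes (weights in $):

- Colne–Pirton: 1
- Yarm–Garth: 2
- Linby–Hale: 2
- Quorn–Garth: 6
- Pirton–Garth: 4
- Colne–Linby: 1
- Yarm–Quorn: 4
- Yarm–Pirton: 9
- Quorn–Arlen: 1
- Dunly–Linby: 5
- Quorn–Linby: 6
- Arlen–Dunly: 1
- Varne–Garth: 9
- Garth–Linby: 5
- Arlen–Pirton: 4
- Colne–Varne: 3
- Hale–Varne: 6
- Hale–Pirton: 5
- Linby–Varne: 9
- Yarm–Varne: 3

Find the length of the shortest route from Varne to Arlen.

Candidate routes:
Varne–Colne–Pirton–Arlen: 3+1+4 = 8
Varne–Colne–Linby–Dunly–Arlen: 3+1+5+1 = 10
The minimum is $8 via Varne–Colne–Pirton–Arlen.

$8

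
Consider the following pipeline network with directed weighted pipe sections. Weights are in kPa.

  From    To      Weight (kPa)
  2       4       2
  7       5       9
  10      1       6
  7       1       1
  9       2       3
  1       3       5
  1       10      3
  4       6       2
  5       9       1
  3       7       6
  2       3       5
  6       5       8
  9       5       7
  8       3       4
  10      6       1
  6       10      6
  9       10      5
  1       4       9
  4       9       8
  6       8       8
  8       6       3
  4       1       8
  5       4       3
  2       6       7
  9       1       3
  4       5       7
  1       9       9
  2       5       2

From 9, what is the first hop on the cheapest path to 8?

10

Candidate routes:
9 → 2 → 5 → 4 → 6 → 8: 3+2+3+2+8 = 18
9 → 10 → 6 → 8: 5+1+8 = 14
9 → 2 → 4 → 6 → 8: 3+2+2+8 = 15
9 → 1 → 10 → 6 → 8: 3+3+1+8 = 15
The minimum is 14 kPa via 9 → 10 → 6 → 8.
So from 9 the first move is to 10.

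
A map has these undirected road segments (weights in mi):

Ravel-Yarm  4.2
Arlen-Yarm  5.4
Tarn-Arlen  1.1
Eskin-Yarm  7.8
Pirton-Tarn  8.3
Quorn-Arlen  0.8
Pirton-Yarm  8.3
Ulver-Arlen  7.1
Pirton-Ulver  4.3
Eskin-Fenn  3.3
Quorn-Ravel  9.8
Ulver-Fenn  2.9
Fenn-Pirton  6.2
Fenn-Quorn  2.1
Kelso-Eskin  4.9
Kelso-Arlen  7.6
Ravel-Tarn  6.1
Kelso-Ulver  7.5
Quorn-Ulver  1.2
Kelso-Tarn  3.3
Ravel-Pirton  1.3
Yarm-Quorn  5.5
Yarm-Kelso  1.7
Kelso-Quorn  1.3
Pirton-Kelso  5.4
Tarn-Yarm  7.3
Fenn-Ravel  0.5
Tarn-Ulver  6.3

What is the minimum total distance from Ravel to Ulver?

3.4 mi

Settle nodes by increasing distance from Ravel:
Ravel: 0
Fenn: 0.5  (via Ravel)
Pirton: 1.3  (via Ravel)
Quorn: 2.6  (via Fenn)
Ulver: 3.4  (via Fenn)
Shortest route: Ravel → Fenn → Ulver = 3.4 mi.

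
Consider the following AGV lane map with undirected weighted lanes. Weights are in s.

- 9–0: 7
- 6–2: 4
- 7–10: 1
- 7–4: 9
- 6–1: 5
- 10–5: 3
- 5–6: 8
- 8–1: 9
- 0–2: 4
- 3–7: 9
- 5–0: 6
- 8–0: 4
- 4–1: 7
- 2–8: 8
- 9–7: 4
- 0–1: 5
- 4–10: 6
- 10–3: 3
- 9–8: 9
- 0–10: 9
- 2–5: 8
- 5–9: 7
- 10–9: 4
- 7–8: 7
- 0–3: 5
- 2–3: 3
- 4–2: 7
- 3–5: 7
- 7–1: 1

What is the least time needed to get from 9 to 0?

Compare a few routes:
9 - 7 - 1 - 0: 4+1+5 = 10
9 - 0: 7 = 7
9 - 10 - 7 - 1 - 0: 4+1+1+5 = 11
9 - 10 - 3 - 0: 4+3+5 = 12
The minimum is 7 s via 9 - 0.

7 s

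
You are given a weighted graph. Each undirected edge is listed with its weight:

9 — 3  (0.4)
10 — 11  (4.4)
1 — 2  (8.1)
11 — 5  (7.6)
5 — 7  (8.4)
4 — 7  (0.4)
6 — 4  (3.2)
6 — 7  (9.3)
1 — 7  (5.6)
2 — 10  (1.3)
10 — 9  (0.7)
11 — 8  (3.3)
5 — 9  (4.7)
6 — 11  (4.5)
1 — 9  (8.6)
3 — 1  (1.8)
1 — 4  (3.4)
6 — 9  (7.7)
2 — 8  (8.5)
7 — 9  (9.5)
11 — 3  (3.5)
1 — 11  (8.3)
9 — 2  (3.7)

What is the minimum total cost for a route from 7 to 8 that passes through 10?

Shortest 7→10: 7 → 4 → 1 → 3 → 9 → 10 = 6.7
Shortest 10→8: 10 → 11 → 8 = 7.7
Total via 10: 6.7 + 7.7 = 14.4.

14.4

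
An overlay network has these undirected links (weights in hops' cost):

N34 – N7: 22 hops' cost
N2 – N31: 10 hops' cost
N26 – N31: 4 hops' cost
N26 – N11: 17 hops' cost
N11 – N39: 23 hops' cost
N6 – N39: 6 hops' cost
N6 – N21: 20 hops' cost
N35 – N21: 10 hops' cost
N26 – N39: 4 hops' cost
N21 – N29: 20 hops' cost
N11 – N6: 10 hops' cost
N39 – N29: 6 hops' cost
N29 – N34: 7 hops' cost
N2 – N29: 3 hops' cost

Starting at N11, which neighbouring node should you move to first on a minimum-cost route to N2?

Enumerating some paths:
N11–N26–N39–N29–N2: 17+4+6+3 = 30
N11–N6–N39–N29–N2: 10+6+6+3 = 25
The minimum is 25 hops' cost via N11–N6–N39–N29–N2.
So from N11 the first move is to N6.

N6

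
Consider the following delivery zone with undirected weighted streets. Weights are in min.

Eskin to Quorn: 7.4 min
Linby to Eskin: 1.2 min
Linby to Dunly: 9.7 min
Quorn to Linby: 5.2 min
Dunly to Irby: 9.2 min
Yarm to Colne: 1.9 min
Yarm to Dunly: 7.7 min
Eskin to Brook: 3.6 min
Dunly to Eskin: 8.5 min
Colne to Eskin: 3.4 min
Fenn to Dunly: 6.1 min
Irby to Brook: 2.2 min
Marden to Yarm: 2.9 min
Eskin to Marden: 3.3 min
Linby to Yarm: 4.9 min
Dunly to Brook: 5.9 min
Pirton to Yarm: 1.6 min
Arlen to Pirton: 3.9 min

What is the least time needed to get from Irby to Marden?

Compare a few routes:
Irby - Brook - Eskin - Linby - Yarm - Marden: 2.2+3.6+1.2+4.9+2.9 = 14.8
Irby - Brook - Eskin - Marden: 2.2+3.6+3.3 = 9.1
Irby - Brook - Eskin - Colne - Yarm - Marden: 2.2+3.6+3.4+1.9+2.9 = 14
The minimum is 9.1 min via Irby - Brook - Eskin - Marden.

9.1 min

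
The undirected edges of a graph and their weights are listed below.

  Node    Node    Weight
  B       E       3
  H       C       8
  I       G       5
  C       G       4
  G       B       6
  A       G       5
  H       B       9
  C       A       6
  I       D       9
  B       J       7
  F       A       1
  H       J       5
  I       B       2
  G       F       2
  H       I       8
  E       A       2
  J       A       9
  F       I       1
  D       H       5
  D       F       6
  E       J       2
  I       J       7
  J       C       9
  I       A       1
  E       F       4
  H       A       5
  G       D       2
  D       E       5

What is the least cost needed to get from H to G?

7

Candidate routes:
H - D - G: 5+2 = 7
H - A - F - G: 5+1+2 = 8
H - A - I - F - G: 5+1+1+2 = 9
The minimum is 7 via H - D - G.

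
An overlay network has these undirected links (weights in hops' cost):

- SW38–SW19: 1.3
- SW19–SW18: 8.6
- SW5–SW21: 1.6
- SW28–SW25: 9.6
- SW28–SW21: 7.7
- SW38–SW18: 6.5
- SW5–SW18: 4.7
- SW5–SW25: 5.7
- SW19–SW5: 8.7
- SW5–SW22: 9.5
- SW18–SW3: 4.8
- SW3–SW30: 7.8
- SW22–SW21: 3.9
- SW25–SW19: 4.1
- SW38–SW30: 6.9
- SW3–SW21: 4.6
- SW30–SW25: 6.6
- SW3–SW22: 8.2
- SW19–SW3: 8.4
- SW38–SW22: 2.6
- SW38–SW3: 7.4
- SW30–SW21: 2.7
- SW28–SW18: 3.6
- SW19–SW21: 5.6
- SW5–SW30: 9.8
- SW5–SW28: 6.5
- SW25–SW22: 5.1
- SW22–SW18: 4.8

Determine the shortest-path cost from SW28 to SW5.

Compare a few routes:
SW28 → SW21 → SW5: 7.7+1.6 = 9.3
SW28 → SW5: 6.5 = 6.5
SW28 → SW18 → SW5: 3.6+4.7 = 8.3
The minimum is 6.5 hops' cost via SW28 → SW5.

6.5 hops' cost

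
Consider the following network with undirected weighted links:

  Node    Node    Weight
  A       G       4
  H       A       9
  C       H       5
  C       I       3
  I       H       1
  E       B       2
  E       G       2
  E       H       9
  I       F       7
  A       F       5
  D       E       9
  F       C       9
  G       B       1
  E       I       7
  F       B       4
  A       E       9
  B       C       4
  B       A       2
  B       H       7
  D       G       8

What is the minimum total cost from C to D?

13

Candidate routes:
C → B → G → D: 4+1+8 = 13
C → B → E → G → D: 4+2+2+8 = 16
C → B → E → D: 4+2+9 = 15
C → B → G → E → D: 4+1+2+9 = 16
The minimum is 13 via C → B → G → D.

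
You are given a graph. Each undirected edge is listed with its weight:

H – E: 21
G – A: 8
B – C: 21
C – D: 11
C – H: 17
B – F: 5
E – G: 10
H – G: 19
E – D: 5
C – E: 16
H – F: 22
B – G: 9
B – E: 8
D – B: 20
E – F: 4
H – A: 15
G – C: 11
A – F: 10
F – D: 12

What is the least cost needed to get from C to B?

Compare a few routes:
C - B: 21 = 21
C - G - B: 11+9 = 20
C - E - B: 16+8 = 24
Cheapest is C - G - B at 20.

20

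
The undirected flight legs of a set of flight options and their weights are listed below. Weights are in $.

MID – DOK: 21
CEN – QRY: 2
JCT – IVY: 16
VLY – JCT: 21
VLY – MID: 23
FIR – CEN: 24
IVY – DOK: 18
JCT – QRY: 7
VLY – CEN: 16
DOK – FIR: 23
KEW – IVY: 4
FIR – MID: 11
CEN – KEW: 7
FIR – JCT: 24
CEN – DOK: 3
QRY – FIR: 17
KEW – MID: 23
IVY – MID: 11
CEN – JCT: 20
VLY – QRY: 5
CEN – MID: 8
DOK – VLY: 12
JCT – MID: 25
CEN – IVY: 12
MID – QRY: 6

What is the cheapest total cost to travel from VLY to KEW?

$14

Candidate routes:
VLY - DOK - CEN - KEW: 12+3+7 = 22
VLY - QRY - CEN - KEW: 5+2+7 = 14
Cheapest is VLY - QRY - CEN - KEW at $14.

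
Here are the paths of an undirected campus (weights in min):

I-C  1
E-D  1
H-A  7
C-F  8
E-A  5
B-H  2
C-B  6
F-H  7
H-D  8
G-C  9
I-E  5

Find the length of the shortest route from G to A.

Compare a few routes:
G → C → I → E → D → H → A: 9+1+5+1+8+7 = 31
G → C → B → H → A: 9+6+2+7 = 24
G → C → I → E → A: 9+1+5+5 = 20
The minimum is 20 min via G → C → I → E → A.

20 min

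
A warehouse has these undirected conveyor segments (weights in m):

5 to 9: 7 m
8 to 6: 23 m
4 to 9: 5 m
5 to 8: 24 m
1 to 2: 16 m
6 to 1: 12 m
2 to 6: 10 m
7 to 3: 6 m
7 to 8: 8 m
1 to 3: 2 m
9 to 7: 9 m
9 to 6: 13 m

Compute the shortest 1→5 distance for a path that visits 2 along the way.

46 m

Best 1 to 2: 1–2 costing 16
Shortest 2→5: 2–6–9–5 = 30
Total via 2: 16 + 30 = 46 m.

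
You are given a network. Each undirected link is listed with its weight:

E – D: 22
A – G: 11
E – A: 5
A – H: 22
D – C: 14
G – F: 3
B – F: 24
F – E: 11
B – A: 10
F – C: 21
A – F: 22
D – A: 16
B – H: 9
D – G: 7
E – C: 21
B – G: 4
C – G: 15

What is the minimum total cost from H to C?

28

Compare a few routes:
H → B → G → F → C: 9+4+3+21 = 37
H → B → G → D → C: 9+4+7+14 = 34
H → B → G → C: 9+4+15 = 28
H → B → A → G → C: 9+10+11+15 = 45
The minimum is 28 via H → B → G → C.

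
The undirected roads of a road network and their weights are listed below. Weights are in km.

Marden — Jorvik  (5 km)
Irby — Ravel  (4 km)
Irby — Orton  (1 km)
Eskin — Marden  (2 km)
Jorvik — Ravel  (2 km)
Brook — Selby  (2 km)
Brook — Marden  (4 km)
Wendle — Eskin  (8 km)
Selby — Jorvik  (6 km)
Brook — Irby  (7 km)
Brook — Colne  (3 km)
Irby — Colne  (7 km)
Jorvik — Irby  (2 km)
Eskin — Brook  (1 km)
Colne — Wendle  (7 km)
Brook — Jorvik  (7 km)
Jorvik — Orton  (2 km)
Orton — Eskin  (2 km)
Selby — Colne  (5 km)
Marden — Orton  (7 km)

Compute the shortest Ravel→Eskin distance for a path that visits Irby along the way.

Best Ravel to Irby: Ravel → Irby costing 4
Best Irby to Eskin: Irby → Orton → Eskin costing 3
Total via Irby: 4 + 3 = 7 km.

7 km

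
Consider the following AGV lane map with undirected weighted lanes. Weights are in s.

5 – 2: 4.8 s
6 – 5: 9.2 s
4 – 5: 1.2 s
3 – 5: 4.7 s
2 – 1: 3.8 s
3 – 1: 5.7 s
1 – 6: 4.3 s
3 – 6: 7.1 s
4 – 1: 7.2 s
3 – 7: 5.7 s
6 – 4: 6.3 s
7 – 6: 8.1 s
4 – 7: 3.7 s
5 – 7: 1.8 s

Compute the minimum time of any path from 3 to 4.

Shortest distances from 3:
3: 0
5: 4.7  (via 3)
1: 5.7  (via 3)
7: 5.7  (via 3)
4: 5.9  (via 5)
Shortest route: 3–5–4 = 5.9 s.

5.9 s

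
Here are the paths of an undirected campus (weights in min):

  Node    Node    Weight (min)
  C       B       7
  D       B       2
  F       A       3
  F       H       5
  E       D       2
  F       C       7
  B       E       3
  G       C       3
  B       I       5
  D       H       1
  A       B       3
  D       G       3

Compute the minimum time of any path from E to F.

8 min

Candidate routes:
E → D → H → F: 2+1+5 = 8
E → B → A → F: 3+3+3 = 9
E → B → D → H → F: 3+2+1+5 = 11
E → D → B → A → F: 2+2+3+3 = 10
Cheapest is E → D → H → F at 8 min.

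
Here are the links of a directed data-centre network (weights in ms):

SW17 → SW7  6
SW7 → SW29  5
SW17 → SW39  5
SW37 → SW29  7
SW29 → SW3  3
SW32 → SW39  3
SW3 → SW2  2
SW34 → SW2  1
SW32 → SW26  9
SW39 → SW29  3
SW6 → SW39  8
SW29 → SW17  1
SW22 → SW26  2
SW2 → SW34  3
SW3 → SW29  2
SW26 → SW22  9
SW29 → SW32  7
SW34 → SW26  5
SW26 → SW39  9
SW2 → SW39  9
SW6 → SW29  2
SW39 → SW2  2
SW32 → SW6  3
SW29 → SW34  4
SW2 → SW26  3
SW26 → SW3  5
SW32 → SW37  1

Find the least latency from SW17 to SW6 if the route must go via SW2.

27 ms

Best SW17 to SW2: SW17 → SW39 → SW2 costing 7
Shortest SW2→SW6: SW2 → SW26 → SW3 → SW29 → SW32 → SW6 = 20
Total via SW2: 7 + 20 = 27 ms.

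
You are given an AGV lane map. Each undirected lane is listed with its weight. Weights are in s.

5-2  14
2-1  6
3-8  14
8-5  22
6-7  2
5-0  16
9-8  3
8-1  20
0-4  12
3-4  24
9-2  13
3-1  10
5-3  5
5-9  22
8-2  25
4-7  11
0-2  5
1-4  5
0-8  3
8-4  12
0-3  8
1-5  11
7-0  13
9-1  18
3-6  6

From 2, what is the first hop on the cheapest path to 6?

0

Compare a few routes:
2 - 0 - 7 - 6: 5+13+2 = 20
2 - 0 - 3 - 6: 5+8+6 = 19
Cheapest is 2 - 0 - 3 - 6 at 19 s.
So from 2 the first move is to 0.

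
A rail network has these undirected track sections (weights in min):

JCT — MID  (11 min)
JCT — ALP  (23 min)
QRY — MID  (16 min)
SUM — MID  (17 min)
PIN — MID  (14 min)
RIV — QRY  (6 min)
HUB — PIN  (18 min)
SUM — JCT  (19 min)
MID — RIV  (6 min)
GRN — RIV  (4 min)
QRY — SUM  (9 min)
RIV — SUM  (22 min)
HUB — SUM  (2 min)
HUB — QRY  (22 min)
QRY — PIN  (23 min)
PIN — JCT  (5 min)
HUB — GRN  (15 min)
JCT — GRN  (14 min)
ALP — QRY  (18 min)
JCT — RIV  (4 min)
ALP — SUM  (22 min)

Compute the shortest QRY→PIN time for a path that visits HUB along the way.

Best QRY to HUB: QRY → SUM → HUB costing 11
Best HUB to PIN: HUB → PIN costing 18
Total via HUB: 11 + 18 = 29 min.

29 min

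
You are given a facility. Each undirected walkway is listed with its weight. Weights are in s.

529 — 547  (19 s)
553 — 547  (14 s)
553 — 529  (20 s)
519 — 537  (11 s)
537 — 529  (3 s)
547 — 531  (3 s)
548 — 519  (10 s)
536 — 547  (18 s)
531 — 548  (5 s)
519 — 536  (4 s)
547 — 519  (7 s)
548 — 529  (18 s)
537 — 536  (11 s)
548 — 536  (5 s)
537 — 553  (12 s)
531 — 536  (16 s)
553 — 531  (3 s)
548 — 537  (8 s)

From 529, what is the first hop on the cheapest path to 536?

Enumerating some paths:
529–548–536: 18+5 = 23
529–537–548–536: 3+8+5 = 16
529–537–519–536: 3+11+4 = 18
529–537–536: 3+11 = 14
Cheapest is 529–537–536 at 14 s.
So from 529 the first move is to 537.

537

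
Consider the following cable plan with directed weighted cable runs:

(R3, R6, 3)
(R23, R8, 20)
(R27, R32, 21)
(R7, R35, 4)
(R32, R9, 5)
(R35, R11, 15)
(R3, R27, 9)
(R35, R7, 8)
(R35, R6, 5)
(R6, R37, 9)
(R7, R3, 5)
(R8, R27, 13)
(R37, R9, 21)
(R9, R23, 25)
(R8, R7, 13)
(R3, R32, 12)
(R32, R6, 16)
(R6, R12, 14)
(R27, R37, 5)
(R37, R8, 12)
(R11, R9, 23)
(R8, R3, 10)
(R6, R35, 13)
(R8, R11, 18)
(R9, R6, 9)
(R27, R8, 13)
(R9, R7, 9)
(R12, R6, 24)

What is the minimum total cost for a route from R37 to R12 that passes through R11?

76

Best R37 to R11: R37 → R8 → R11 costing 30
Shortest R11→R12: R11 → R9 → R6 → R12 = 46
Total via R11: 30 + 46 = 76.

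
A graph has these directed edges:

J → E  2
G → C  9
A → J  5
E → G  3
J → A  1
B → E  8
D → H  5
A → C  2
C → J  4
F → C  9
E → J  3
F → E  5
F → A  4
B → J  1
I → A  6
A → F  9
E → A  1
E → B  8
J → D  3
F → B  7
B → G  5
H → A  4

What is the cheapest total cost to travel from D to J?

Shortest distances from D:
D: 0
H: 5  (via D)
A: 9  (via H)
C: 11  (via A)
J: 14  (via A)
Shortest route: D–H–A–J = 14.

14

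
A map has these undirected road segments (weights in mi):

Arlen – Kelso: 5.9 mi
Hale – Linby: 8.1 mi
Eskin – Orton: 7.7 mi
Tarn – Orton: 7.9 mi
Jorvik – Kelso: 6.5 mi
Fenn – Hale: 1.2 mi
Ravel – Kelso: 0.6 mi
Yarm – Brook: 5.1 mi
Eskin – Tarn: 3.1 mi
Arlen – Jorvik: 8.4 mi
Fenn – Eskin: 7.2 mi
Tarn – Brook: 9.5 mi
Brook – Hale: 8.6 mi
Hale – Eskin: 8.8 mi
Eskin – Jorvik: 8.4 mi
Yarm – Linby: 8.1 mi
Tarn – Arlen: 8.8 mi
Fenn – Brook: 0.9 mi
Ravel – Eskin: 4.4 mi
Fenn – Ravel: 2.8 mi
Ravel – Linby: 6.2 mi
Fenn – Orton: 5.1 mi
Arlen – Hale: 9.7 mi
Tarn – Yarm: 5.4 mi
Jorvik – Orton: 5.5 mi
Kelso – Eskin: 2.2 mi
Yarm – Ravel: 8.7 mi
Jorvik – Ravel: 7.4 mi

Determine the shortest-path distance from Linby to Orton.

14.1 mi

Settle nodes by increasing distance from Linby:
Linby: 0
Ravel: 6.2  (via Linby)
Kelso: 6.8  (via Ravel)
Hale: 8.1  (via Linby)
Yarm: 8.1  (via Linby)
Eskin: 9  (via Kelso)
Fenn: 9  (via Ravel)
Brook: 9.9  (via Fenn)
Tarn: 12.1  (via Eskin)
Arlen: 12.7  (via Kelso)
Jorvik: 13.3  (via Kelso)
Orton: 14.1  (via Fenn)
Shortest route: Linby–Ravel–Fenn–Orton = 14.1 mi.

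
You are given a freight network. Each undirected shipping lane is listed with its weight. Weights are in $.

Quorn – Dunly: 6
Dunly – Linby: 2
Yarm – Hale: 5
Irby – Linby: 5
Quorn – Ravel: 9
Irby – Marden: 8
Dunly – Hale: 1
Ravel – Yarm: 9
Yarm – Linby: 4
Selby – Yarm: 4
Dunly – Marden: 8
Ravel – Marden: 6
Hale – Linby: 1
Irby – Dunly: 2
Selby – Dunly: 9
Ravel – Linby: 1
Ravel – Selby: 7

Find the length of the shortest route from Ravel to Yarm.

Compare a few routes:
Ravel–Linby–Dunly–Hale–Yarm: 1+2+1+5 = 9
Ravel–Yarm: 9 = 9
Ravel–Linby–Hale–Yarm: 1+1+5 = 7
Ravel–Linby–Yarm: 1+4 = 5
Cheapest is Ravel–Linby–Yarm at $5.

$5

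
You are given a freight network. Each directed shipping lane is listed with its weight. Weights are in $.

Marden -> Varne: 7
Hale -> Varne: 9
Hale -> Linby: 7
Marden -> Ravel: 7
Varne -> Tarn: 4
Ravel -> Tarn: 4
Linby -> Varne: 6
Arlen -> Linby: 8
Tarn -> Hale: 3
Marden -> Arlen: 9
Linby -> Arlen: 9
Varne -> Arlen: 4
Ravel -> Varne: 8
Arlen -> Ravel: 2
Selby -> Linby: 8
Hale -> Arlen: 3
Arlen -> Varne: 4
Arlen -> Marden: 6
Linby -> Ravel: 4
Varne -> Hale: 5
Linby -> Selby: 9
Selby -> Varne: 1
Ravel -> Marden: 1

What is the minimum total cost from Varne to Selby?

$21

Settle nodes by increasing distance from Varne:
Varne: 0
Tarn: 4  (via Varne)
Arlen: 4  (via Varne)
Hale: 5  (via Varne)
Ravel: 6  (via Arlen)
Marden: 7  (via Ravel)
Linby: 12  (via Arlen)
Selby: 21  (via Linby)
Shortest route: Varne–Arlen–Linby–Selby = $21.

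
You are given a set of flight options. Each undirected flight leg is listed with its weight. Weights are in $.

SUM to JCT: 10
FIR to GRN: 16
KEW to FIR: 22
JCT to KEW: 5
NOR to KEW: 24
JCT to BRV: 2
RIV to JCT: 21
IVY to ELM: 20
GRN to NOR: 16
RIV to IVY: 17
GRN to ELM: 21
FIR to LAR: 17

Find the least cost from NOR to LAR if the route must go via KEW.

Best NOR to KEW: NOR–KEW costing 24
Shortest KEW→LAR: KEW–FIR–LAR = 39
Total via KEW: 24 + 39 = $63.

$63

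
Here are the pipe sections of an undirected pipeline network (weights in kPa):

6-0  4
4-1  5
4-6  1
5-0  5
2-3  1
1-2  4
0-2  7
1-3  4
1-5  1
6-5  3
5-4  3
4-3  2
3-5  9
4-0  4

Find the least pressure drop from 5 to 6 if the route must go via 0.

Best 5 to 0: 5–0 costing 5
Shortest 0→6: 0–6 = 4
Total via 0: 5 + 4 = 9 kPa.

9 kPa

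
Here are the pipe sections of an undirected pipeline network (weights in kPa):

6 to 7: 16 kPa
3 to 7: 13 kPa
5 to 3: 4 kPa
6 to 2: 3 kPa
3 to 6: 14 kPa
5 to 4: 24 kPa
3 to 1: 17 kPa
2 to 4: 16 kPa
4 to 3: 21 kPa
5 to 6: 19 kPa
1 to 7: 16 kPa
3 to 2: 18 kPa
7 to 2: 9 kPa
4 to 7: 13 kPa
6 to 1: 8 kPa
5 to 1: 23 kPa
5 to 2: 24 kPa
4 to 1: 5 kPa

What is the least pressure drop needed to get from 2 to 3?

Settle nodes by increasing distance from 2:
2: 0
6: 3  (via 2)
7: 9  (via 2)
1: 11  (via 6)
4: 16  (via 2)
3: 17  (via 6)
Shortest route: 2 → 6 → 3 = 17 kPa.

17 kPa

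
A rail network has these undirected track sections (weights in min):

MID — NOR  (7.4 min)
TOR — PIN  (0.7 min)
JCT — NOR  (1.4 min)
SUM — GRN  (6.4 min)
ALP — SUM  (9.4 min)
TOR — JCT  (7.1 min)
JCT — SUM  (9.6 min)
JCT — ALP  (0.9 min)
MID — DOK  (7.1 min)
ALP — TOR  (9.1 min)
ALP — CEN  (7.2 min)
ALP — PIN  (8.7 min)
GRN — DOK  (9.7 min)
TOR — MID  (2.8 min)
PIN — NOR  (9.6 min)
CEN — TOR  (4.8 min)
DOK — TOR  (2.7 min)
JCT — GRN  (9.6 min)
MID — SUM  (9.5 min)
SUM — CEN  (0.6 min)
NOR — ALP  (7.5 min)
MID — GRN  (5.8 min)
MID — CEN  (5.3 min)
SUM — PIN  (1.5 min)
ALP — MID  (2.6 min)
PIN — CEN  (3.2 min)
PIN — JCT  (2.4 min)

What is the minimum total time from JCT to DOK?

5.8 min

Running Dijkstra from JCT:
JCT: 0
ALP: 0.9  (via JCT)
NOR: 1.4  (via JCT)
PIN: 2.4  (via JCT)
TOR: 3.1  (via PIN)
MID: 3.5  (via ALP)
SUM: 3.9  (via PIN)
CEN: 4.5  (via SUM)
DOK: 5.8  (via TOR)
Shortest route: JCT–PIN–TOR–DOK = 5.8 min.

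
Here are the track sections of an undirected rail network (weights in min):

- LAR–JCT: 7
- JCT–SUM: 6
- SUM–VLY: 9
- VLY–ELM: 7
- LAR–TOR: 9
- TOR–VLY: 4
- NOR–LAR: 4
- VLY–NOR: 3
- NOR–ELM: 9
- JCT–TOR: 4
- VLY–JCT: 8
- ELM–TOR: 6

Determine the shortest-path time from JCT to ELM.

10 min

Settle nodes by increasing distance from JCT:
JCT: 0
TOR: 4  (via JCT)
SUM: 6  (via JCT)
LAR: 7  (via JCT)
VLY: 8  (via JCT)
ELM: 10  (via TOR)
Shortest route: JCT–TOR–ELM = 10 min.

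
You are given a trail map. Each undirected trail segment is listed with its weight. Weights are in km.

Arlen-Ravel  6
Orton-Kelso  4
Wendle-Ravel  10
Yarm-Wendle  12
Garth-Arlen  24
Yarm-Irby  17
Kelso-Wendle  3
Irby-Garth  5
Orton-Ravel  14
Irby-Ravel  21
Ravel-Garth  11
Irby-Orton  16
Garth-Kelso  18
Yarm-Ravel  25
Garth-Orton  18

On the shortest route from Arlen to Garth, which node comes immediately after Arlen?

Enumerating some paths:
Arlen - Ravel - Irby - Garth: 6+21+5 = 32
Arlen - Garth: 24 = 24
Arlen - Ravel - Wendle - Kelso - Garth: 6+10+3+18 = 37
Arlen - Ravel - Garth: 6+11 = 17
Cheapest is Arlen - Ravel - Garth at 17 km.
So from Arlen the first move is to Ravel.

Ravel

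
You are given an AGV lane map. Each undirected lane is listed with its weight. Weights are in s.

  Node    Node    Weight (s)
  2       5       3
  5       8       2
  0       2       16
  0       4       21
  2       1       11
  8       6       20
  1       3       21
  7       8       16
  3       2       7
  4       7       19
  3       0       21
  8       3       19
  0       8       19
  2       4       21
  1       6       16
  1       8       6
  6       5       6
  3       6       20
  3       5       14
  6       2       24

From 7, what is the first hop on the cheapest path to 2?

8

Compare a few routes:
7–8–1–2: 16+6+11 = 33
7–8–5–2: 16+2+3 = 21
Cheapest is 7–8–5–2 at 21 s.
So from 7 the first move is to 8.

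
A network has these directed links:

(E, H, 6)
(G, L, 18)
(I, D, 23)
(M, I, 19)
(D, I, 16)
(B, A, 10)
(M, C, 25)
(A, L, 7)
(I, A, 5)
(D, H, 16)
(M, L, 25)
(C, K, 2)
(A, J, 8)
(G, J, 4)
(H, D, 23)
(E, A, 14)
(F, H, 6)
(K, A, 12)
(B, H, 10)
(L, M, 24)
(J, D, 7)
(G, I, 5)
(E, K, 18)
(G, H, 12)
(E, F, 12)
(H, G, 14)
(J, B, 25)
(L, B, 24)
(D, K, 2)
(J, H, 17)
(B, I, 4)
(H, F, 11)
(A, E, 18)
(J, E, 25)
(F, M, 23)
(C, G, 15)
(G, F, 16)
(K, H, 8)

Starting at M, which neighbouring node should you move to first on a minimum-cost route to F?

Enumerating some paths:
M → C → K → H → F: 25+2+8+11 = 46
M → I → A → E → F: 19+5+18+12 = 54
The minimum is 46 via M → C → K → H → F.
So from M the first move is to C.

C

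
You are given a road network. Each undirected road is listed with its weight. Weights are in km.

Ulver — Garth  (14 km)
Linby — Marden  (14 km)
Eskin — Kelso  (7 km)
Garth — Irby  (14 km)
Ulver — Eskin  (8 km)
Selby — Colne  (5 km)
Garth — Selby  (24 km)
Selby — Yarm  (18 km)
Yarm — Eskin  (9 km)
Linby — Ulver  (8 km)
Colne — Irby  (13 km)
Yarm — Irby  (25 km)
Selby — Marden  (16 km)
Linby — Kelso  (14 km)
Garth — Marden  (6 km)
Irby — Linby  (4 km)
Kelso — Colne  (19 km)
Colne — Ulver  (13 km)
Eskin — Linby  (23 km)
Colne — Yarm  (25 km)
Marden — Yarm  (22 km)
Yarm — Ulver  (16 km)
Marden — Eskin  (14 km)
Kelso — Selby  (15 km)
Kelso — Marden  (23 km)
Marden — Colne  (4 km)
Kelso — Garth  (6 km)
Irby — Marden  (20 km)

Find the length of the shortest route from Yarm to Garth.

Shortest distances from Yarm:
Yarm: 0
Eskin: 9  (via Yarm)
Ulver: 16  (via Yarm)
Kelso: 16  (via Eskin)
Selby: 18  (via Yarm)
Marden: 22  (via Yarm)
Garth: 22  (via Kelso)
Shortest route: Yarm–Eskin–Kelso–Garth = 22 km.

22 km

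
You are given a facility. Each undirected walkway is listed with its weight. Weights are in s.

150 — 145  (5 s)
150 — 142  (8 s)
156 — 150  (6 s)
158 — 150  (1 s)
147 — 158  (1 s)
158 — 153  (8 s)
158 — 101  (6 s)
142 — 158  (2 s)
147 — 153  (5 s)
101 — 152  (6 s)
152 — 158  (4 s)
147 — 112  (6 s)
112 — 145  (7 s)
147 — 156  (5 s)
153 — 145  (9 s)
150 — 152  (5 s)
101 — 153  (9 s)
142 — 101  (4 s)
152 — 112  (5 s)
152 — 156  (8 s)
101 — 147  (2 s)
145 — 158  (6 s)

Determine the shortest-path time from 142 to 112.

9 s

Shortest distances from 142:
142: 0
158: 2  (via 142)
150: 3  (via 158)
147: 3  (via 158)
101: 4  (via 142)
152: 6  (via 158)
156: 8  (via 147)
153: 8  (via 147)
145: 8  (via 158)
112: 9  (via 147)
Shortest route: 142–158–147–112 = 9 s.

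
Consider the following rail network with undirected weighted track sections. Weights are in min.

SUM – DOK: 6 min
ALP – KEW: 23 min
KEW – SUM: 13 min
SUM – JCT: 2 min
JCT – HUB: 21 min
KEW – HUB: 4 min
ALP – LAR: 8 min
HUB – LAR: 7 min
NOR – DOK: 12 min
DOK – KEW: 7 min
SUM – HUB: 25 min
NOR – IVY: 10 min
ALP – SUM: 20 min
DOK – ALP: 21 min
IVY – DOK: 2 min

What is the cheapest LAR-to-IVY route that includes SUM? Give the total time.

Shortest LAR→SUM: LAR → HUB → KEW → SUM = 24
Best SUM to IVY: SUM → DOK → IVY costing 8
Total via SUM: 24 + 8 = 32 min.

32 min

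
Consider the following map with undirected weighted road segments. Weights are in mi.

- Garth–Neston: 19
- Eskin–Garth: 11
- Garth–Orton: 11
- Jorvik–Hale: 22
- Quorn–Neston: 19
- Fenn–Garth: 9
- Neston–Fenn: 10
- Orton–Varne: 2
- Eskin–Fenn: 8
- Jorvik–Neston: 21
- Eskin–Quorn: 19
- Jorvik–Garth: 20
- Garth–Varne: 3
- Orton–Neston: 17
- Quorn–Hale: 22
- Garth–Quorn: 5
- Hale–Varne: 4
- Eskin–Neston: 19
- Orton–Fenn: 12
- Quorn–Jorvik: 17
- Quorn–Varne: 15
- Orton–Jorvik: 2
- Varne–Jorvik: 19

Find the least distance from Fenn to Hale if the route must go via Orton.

18 mi

Shortest Fenn→Orton: Fenn–Orton = 12
Shortest Orton→Hale: Orton–Varne–Hale = 6
Total via Orton: 12 + 6 = 18 mi.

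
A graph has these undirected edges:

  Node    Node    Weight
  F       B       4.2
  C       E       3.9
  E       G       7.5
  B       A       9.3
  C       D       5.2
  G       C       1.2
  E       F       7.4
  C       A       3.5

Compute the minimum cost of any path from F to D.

16.5

Settle nodes by increasing distance from F:
F: 0
B: 4.2  (via F)
E: 7.4  (via F)
C: 11.3  (via E)
G: 12.5  (via C)
A: 13.5  (via B)
D: 16.5  (via C)
Shortest route: F–E–C–D = 16.5.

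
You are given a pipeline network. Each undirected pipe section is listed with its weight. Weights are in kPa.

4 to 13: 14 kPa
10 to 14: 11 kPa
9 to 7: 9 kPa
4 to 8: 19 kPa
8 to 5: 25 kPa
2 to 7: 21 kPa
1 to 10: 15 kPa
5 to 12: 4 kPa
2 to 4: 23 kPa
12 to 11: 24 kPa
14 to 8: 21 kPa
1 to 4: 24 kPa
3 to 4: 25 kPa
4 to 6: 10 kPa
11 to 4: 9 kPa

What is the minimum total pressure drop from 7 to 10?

Settle nodes by increasing distance from 7:
7: 0
9: 9  (via 7)
2: 21  (via 7)
4: 44  (via 2)
11: 53  (via 4)
6: 54  (via 4)
13: 58  (via 4)
8: 63  (via 4)
1: 68  (via 4)
3: 69  (via 4)
12: 77  (via 11)
5: 81  (via 12)
10: 83  (via 1)
Shortest route: 7 → 2 → 4 → 1 → 10 = 83 kPa.

83 kPa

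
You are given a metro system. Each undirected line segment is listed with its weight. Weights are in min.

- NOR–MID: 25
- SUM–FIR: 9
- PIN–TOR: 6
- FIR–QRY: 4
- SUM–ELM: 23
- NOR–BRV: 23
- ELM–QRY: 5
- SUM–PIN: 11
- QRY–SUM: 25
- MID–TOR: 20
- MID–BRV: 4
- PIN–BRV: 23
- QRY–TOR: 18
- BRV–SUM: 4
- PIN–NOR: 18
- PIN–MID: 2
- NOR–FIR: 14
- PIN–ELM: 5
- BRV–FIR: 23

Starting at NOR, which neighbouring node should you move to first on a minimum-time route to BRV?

Compare a few routes:
NOR - PIN - MID - BRV: 18+2+4 = 24
NOR - BRV: 23 = 23
The minimum is 23 min via NOR - BRV.
So from NOR the first move is to BRV.

BRV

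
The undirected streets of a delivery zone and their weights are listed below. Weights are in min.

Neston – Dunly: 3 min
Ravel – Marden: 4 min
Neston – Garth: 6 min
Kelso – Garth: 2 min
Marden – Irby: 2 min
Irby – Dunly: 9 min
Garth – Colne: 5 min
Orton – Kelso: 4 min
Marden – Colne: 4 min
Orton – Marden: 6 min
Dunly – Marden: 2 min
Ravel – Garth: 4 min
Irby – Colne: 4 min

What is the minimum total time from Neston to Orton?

11 min

Running Dijkstra from Neston:
Neston: 0
Dunly: 3  (via Neston)
Marden: 5  (via Dunly)
Garth: 6  (via Neston)
Irby: 7  (via Marden)
Kelso: 8  (via Garth)
Colne: 9  (via Marden)
Ravel: 9  (via Marden)
Orton: 11  (via Marden)
Shortest route: Neston → Dunly → Marden → Orton = 11 min.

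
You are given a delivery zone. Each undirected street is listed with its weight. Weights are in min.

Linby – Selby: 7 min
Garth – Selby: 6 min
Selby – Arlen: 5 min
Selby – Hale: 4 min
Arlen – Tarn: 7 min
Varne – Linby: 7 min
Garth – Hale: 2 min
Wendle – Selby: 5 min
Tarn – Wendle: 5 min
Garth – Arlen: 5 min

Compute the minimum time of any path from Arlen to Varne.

Shortest distances from Arlen:
Arlen: 0
Selby: 5  (via Arlen)
Garth: 5  (via Arlen)
Hale: 7  (via Garth)
Tarn: 7  (via Arlen)
Wendle: 10  (via Selby)
Linby: 12  (via Selby)
Varne: 19  (via Linby)
Shortest route: Arlen–Selby–Linby–Varne = 19 min.

19 min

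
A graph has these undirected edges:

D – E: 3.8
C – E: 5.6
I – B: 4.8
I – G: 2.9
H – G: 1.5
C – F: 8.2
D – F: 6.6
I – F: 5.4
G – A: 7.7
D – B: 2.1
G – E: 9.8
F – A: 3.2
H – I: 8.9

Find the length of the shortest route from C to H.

16.9

Running Dijkstra from C:
C: 0
E: 5.6  (via C)
F: 8.2  (via C)
D: 9.4  (via E)
A: 11.4  (via F)
B: 11.5  (via D)
I: 13.6  (via F)
G: 15.4  (via E)
H: 16.9  (via G)
Shortest route: C → E → G → H = 16.9.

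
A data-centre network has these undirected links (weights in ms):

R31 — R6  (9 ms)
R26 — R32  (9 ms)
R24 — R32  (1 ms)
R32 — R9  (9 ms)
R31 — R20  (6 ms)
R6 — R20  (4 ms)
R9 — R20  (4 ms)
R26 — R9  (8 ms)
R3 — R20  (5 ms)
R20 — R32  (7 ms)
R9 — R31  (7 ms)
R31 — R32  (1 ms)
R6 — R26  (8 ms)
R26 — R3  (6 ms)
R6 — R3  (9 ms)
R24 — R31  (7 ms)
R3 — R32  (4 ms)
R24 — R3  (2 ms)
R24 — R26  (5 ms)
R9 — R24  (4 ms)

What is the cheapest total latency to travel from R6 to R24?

11 ms

Candidate routes:
R6 - R20 - R9 - R24: 4+4+4 = 12
R6 - R3 - R24: 9+2 = 11
R6 - R20 - R32 - R24: 4+7+1 = 12
R6 - R20 - R31 - R32 - R24: 4+6+1+1 = 12
Cheapest is R6 - R3 - R24 at 11 ms.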